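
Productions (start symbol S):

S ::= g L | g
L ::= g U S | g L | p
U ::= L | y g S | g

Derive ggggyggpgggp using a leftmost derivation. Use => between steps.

S => gL => ggUS => ggLS => gggLS => ggggUSS => ggggygSSS => ggggyggLSS => ggggyggpSS => ggggyggpgS => ggggyggpggL => ggggyggpgggL => ggggyggpgggp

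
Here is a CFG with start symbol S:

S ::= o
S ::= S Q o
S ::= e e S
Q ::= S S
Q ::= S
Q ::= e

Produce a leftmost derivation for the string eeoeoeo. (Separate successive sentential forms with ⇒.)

S ⇒ SQo   [S ::= S Q o]
SQo ⇒ eeSQo   [S ::= e e S]
eeSQo ⇒ eeSQoQo   [S ::= S Q o]
eeSQoQo ⇒ eeoQoQo   [S ::= o]
eeoQoQo ⇒ eeoeoQo   [Q ::= e]
eeoeoQo ⇒ eeoeoeo   [Q ::= e]

S ⇒ SQo ⇒ eeSQo ⇒ eeSQoQo ⇒ eeoQoQo ⇒ eeoeoQo ⇒ eeoeoeo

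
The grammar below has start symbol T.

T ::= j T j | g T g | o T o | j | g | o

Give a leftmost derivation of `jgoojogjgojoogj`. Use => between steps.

T => jTj => jgTgj => jgoTogj => jgooToogj => jgoojTjoogj => jgoojoTojoogj => jgoojogTgojoogj => jgoojogjgojoogj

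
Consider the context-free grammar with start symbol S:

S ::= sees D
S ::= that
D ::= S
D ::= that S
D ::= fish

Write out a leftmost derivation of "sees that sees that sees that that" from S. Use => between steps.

S => sees D => sees that S => sees that sees D => sees that sees that S => sees that sees that sees D => sees that sees that sees that S => sees that sees that sees that that

S => sees D   [S ::= sees D]
sees D => sees that S   [D ::= that S]
sees that S => sees that sees D   [S ::= sees D]
sees that sees D => sees that sees that S   [D ::= that S]
sees that sees that S => sees that sees that sees D   [S ::= sees D]
sees that sees that sees D => sees that sees that sees that S   [D ::= that S]
sees that sees that sees that S => sees that sees that sees that that   [S ::= that]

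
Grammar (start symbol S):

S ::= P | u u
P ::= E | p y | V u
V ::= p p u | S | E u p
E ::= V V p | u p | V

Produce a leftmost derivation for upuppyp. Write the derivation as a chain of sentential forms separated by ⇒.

S⇒P⇒E⇒VVp⇒EupVp⇒upupVp⇒upupSp⇒upupPp⇒upuppyp

S ⇒ P   [S ::= P]
P ⇒ E   [P ::= E]
E ⇒ VVp   [E ::= V V p]
VVp ⇒ EupVp   [V ::= E u p]
EupVp ⇒ upupVp   [E ::= u p]
upupVp ⇒ upupSp   [V ::= S]
upupSp ⇒ upupPp   [S ::= P]
upupPp ⇒ upuppyp   [P ::= p y]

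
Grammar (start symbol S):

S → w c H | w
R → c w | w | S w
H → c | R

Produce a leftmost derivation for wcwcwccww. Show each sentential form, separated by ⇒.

S ⇒ wcH   [S → w c H]
wcH ⇒ wcR   [H → R]
wcR ⇒ wcSw   [R → S w]
wcSw ⇒ wcwcHw   [S → w c H]
wcwcHw ⇒ wcwcRw   [H → R]
wcwcRw ⇒ wcwcSww   [R → S w]
wcwcSww ⇒ wcwcwcHww   [S → w c H]
wcwcwcHww ⇒ wcwcwccww   [H → c]

S ⇒ wcH ⇒ wcR ⇒ wcSw ⇒ wcwcHw ⇒ wcwcRw ⇒ wcwcSww ⇒ wcwcwcHww ⇒ wcwcwccww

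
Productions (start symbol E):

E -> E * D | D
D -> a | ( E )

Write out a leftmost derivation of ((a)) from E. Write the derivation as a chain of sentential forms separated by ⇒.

E ⇒ D ⇒ (E) ⇒ (D) ⇒ ((E)) ⇒ ((D)) ⇒ ((a))

E ⇒ D   [E -> D]
D ⇒ (E)   [D -> ( E )]
(E) ⇒ (D)   [E -> D]
(D) ⇒ ((E))   [D -> ( E )]
((E)) ⇒ ((D))   [E -> D]
((D)) ⇒ ((a))   [D -> a]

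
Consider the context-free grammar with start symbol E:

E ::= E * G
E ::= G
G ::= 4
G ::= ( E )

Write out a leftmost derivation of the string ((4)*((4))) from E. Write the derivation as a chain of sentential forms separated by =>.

E => G => (E) => (E*G) => (G*G) => ((E)*G) => ((G)*G) => ((4)*G) => ((4)*(E)) => ((4)*(G)) => ((4)*((E))) => ((4)*((G))) => ((4)*((4)))

E => G   [E ::= G]
G => (E)   [G ::= ( E )]
(E) => (E*G)   [E ::= E * G]
(E*G) => (G*G)   [E ::= G]
(G*G) => ((E)*G)   [G ::= ( E )]
((E)*G) => ((G)*G)   [E ::= G]
((G)*G) => ((4)*G)   [G ::= 4]
((4)*G) => ((4)*(E))   [G ::= ( E )]
((4)*(E)) => ((4)*(G))   [E ::= G]
((4)*(G)) => ((4)*((E)))   [G ::= ( E )]
((4)*((E))) => ((4)*((G)))   [E ::= G]
((4)*((G))) => ((4)*((4)))   [G ::= 4]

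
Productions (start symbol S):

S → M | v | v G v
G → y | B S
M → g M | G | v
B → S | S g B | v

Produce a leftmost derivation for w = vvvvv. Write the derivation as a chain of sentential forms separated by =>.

S => M => G => BS => SS => vGvS => vBSvS => vvSvS => vvvvS => vvvvv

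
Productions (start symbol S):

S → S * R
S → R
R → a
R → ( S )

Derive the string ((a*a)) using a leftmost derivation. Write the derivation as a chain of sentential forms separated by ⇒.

S ⇒ R   [S → R]
R ⇒ (S)   [R → ( S )]
(S) ⇒ (R)   [S → R]
(R) ⇒ ((S))   [R → ( S )]
((S)) ⇒ ((S*R))   [S → S * R]
((S*R)) ⇒ ((R*R))   [S → R]
((R*R)) ⇒ ((a*R))   [R → a]
((a*R)) ⇒ ((a*a))   [R → a]

S ⇒ R ⇒ (S) ⇒ (R) ⇒ ((S)) ⇒ ((S*R)) ⇒ ((R*R)) ⇒ ((a*R)) ⇒ ((a*a))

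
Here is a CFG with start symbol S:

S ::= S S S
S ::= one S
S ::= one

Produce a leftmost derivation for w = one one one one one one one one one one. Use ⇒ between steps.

S ⇒ one S   [S ::= one S]
one S ⇒ one S S S   [S ::= S S S]
one S S S ⇒ one S S S S S   [S ::= S S S]
one S S S S S ⇒ one S S S S S S S   [S ::= S S S]
one S S S S S S S ⇒ one S S S S S S S S S   [S ::= S S S]
one S S S S S S S S S ⇒ one one S S S S S S S S   [S ::= one]
one one S S S S S S S S ⇒ one one one S S S S S S S   [S ::= one]
one one one S S S S S S S ⇒ one one one one S S S S S S   [S ::= one]
one one one one S S S S S S ⇒ one one one one one S S S S S   [S ::= one]
one one one one one S S S S S ⇒ one one one one one one S S S S   [S ::= one]
one one one one one one S S S S ⇒ one one one one one one one S S S   [S ::= one]
one one one one one one one S S S ⇒ one one one one one one one one S S   [S ::= one]
one one one one one one one one S S ⇒ one one one one one one one one one S   [S ::= one]
one one one one one one one one one S ⇒ one one one one one one one one one one   [S ::= one]

S ⇒ one S ⇒ one S S S ⇒ one S S S S S ⇒ one S S S S S S S ⇒ one S S S S S S S S S ⇒ one one S S S S S S S S ⇒ one one one S S S S S S S ⇒ one one one one S S S S S S ⇒ one one one one one S S S S S ⇒ one one one one one one S S S S ⇒ one one one one one one one S S S ⇒ one one one one one one one one S S ⇒ one one one one one one one one one S ⇒ one one one one one one one one one one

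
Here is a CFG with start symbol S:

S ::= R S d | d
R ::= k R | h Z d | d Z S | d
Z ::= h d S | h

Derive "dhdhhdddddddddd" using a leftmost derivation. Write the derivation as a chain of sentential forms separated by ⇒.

S⇒RSd⇒dZSSd⇒dhdSSSd⇒dhdRSdSSd⇒dhdhZdSdSSd⇒dhdhhdSdSdSSd⇒dhdhhdRSddSdSSd⇒dhdhhddSddSdSSd⇒dhdhhdddddSdSSd⇒dhdhhdddddddSSd⇒dhdhhddddddddSd⇒dhdhhdddddddddd

S ⇒ RSd   [S ::= R S d]
RSd ⇒ dZSSd   [R ::= d Z S]
dZSSd ⇒ dhdSSSd   [Z ::= h d S]
dhdSSSd ⇒ dhdRSdSSd   [S ::= R S d]
dhdRSdSSd ⇒ dhdhZdSdSSd   [R ::= h Z d]
dhdhZdSdSSd ⇒ dhdhhdSdSdSSd   [Z ::= h d S]
dhdhhdSdSdSSd ⇒ dhdhhdRSddSdSSd   [S ::= R S d]
dhdhhdRSddSdSSd ⇒ dhdhhddSddSdSSd   [R ::= d]
dhdhhddSddSdSSd ⇒ dhdhhdddddSdSSd   [S ::= d]
dhdhhdddddSdSSd ⇒ dhdhhdddddddSSd   [S ::= d]
dhdhhdddddddSSd ⇒ dhdhhddddddddSd   [S ::= d]
dhdhhddddddddSd ⇒ dhdhhdddddddddd   [S ::= d]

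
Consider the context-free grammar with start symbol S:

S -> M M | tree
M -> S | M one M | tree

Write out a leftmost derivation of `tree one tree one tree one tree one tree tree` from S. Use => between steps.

S => M M   [S -> M M]
M M => M one M M   [M -> M one M]
M one M M => M one M one M M   [M -> M one M]
M one M one M M => M one M one M one M M   [M -> M one M]
M one M one M one M M => S one M one M one M M   [M -> S]
S one M one M one M M => tree one M one M one M M   [S -> tree]
tree one M one M one M M => tree one M one M one M one M M   [M -> M one M]
tree one M one M one M one M M => tree one tree one M one M one M M   [M -> tree]
tree one tree one M one M one M M => tree one tree one tree one M one M M   [M -> tree]
tree one tree one tree one M one M M => tree one tree one tree one tree one M M   [M -> tree]
tree one tree one tree one tree one M M => tree one tree one tree one tree one tree M   [M -> tree]
tree one tree one tree one tree one tree M => tree one tree one tree one tree one tree tree   [M -> tree]

S => M M => M one M M => M one M one M M => M one M one M one M M => S one M one M one M M => tree one M one M one M M => tree one M one M one M one M M => tree one tree one M one M one M M => tree one tree one tree one M one M M => tree one tree one tree one tree one M M => tree one tree one tree one tree one tree M => tree one tree one tree one tree one tree tree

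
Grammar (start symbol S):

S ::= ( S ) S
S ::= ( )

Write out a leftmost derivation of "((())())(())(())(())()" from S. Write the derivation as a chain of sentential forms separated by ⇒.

S⇒(S)S⇒((S)S)S⇒((())S)S⇒((())())S⇒((())())(S)S⇒((())())(())S⇒((())())(())(S)S⇒((())())(())(())S⇒((())())(())(())(S)S⇒((())())(())(())(())S⇒((())())(())(())(())()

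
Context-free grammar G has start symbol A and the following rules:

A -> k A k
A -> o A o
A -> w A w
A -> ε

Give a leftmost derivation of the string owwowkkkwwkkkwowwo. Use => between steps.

A => oAo   [A -> o A o]
oAo => owAwo   [A -> w A w]
owAwo => owwAwwo   [A -> w A w]
owwAwwo => owwoAowwo   [A -> o A o]
owwoAowwo => owwowAwowwo   [A -> w A w]
owwowAwowwo => owwowkAkwowwo   [A -> k A k]
owwowkAkwowwo => owwowkkAkkwowwo   [A -> k A k]
owwowkkAkkwowwo => owwowkkkAkkkwowwo   [A -> k A k]
owwowkkkAkkkwowwo => owwowkkkwAwkkkwowwo   [A -> w A w]
owwowkkkwAwkkkwowwo => owwowkkkwwkkkwowwo   [A -> ε]

A=>oAo=>owAwo=>owwAwwo=>owwoAowwo=>owwowAwowwo=>owwowkAkwowwo=>owwowkkAkkwowwo=>owwowkkkAkkkwowwo=>owwowkkkwAwkkkwowwo=>owwowkkkwwkkkwowwo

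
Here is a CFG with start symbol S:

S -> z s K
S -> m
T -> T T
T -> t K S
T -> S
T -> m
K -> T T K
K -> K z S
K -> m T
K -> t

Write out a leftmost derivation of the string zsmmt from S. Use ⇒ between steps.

S ⇒ zsK   [S -> z s K]
zsK ⇒ zsTTK   [K -> T T K]
zsTTK ⇒ zsSTK   [T -> S]
zsSTK ⇒ zsmTK   [S -> m]
zsmTK ⇒ zsmmK   [T -> m]
zsmmK ⇒ zsmmt   [K -> t]

S ⇒ zsK ⇒ zsTTK ⇒ zsSTK ⇒ zsmTK ⇒ zsmmK ⇒ zsmmt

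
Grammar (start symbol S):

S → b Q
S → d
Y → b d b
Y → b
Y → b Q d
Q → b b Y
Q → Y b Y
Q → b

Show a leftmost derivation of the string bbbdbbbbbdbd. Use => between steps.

S=>bQ=>bYbY=>bbQdbY=>bbbdbY=>bbbdbbQd=>bbbdbbbbYd=>bbbdbbbbbdbd

S => bQ   [S → b Q]
bQ => bYbY   [Q → Y b Y]
bYbY => bbQdbY   [Y → b Q d]
bbQdbY => bbbdbY   [Q → b]
bbbdbY => bbbdbbQd   [Y → b Q d]
bbbdbbQd => bbbdbbbbYd   [Q → b b Y]
bbbdbbbbYd => bbbdbbbbbdbd   [Y → b d b]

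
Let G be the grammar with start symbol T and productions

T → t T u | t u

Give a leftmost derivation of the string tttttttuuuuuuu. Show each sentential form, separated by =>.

T=>tTu=>ttTuu=>tttTuuu=>ttttTuuuu=>tttttTuuuuu=>ttttttTuuuuuu=>tttttttuuuuuuu

T => tTu   [T → t T u]
tTu => ttTuu   [T → t T u]
ttTuu => tttTuuu   [T → t T u]
tttTuuu => ttttTuuuu   [T → t T u]
ttttTuuuu => tttttTuuuuu   [T → t T u]
tttttTuuuuu => ttttttTuuuuuu   [T → t T u]
ttttttTuuuuuu => tttttttuuuuuuu   [T → t u]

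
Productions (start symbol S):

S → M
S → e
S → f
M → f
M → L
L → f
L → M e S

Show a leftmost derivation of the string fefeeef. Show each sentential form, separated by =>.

S => M   [S → M]
M => L   [M → L]
L => MeS   [L → M e S]
MeS => feS   [M → f]
feS => feM   [S → M]
feM => feL   [M → L]
feL => feMeS   [L → M e S]
feMeS => feLeS   [M → L]
feLeS => feMeSeS   [L → M e S]
feMeSeS => feLeSeS   [M → L]
feLeSeS => fefeSeS   [L → f]
fefeSeS => fefeeeS   [S → e]
fefeeeS => fefeeef   [S → f]

S=>M=>L=>MeS=>feS=>feM=>feL=>feMeS=>feLeS=>feMeSeS=>feLeSeS=>fefeSeS=>fefeeeS=>fefeeef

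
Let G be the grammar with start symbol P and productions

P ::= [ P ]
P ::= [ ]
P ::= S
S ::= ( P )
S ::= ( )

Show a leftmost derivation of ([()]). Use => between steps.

P => S   [P ::= S]
S => (P)   [S ::= ( P )]
(P) => ([P])   [P ::= [ P ]]
([P]) => ([S])   [P ::= S]
([S]) => ([()])   [S ::= ( )]

P => S => (P) => ([P]) => ([S]) => ([()])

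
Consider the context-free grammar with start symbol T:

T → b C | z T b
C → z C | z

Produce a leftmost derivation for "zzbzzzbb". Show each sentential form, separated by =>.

T => zTb => zzTbb => zzbCbb => zzbzCbb => zzbzzCbb => zzbzzzbb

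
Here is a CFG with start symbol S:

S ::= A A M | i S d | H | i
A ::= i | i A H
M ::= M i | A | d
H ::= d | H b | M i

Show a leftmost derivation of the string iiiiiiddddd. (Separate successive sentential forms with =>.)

S => AAM   [S ::= A A M]
AAM => iAM   [A ::= i]
iAM => iiAHM   [A ::= i A H]
iiAHM => iiiAHHM   [A ::= i A H]
iiiAHHM => iiiiAHHHM   [A ::= i A H]
iiiiAHHHM => iiiiiAHHHHM   [A ::= i A H]
iiiiiAHHHHM => iiiiiiHHHHM   [A ::= i]
iiiiiiHHHHM => iiiiiidHHHM   [H ::= d]
iiiiiidHHHM => iiiiiiddHHM   [H ::= d]
iiiiiiddHHM => iiiiiidddHM   [H ::= d]
iiiiiidddHM => iiiiiiddddM   [H ::= d]
iiiiiiddddM => iiiiiiddddd   [M ::= d]

S => AAM => iAM => iiAHM => iiiAHHM => iiiiAHHHM => iiiiiAHHHHM => iiiiiiHHHHM => iiiiiidHHHM => iiiiiiddHHM => iiiiiidddHM => iiiiiiddddM => iiiiiiddddd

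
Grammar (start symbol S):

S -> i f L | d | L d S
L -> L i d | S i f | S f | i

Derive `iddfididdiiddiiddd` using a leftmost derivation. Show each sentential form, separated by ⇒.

S ⇒ LdS ⇒ LiddS ⇒ LididdS ⇒ SfididdS ⇒ LdSfididdS ⇒ idSfididdS ⇒ iddfididdS ⇒ iddfididdLdS ⇒ iddfididdLiddS ⇒ iddfididdiiddS ⇒ iddfididdiiddLdS ⇒ iddfididdiiddLiddS ⇒ iddfididdiiddiiddS ⇒ iddfididdiiddiiddd

S ⇒ LdS   [S -> L d S]
LdS ⇒ LiddS   [L -> L i d]
LiddS ⇒ LididdS   [L -> L i d]
LididdS ⇒ SfididdS   [L -> S f]
SfididdS ⇒ LdSfididdS   [S -> L d S]
LdSfididdS ⇒ idSfididdS   [L -> i]
idSfididdS ⇒ iddfididdS   [S -> d]
iddfididdS ⇒ iddfididdLdS   [S -> L d S]
iddfididdLdS ⇒ iddfididdLiddS   [L -> L i d]
iddfididdLiddS ⇒ iddfididdiiddS   [L -> i]
iddfididdiiddS ⇒ iddfididdiiddLdS   [S -> L d S]
iddfididdiiddLdS ⇒ iddfididdiiddLiddS   [L -> L i d]
iddfididdiiddLiddS ⇒ iddfididdiiddiiddS   [L -> i]
iddfididdiiddiiddS ⇒ iddfididdiiddiiddd   [S -> d]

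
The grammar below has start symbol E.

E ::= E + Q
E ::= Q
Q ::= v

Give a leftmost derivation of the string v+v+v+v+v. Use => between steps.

E => E+Q   [E ::= E + Q]
E+Q => E+Q+Q   [E ::= E + Q]
E+Q+Q => E+Q+Q+Q   [E ::= E + Q]
E+Q+Q+Q => E+Q+Q+Q+Q   [E ::= E + Q]
E+Q+Q+Q+Q => Q+Q+Q+Q+Q   [E ::= Q]
Q+Q+Q+Q+Q => v+Q+Q+Q+Q   [Q ::= v]
v+Q+Q+Q+Q => v+v+Q+Q+Q   [Q ::= v]
v+v+Q+Q+Q => v+v+v+Q+Q   [Q ::= v]
v+v+v+Q+Q => v+v+v+v+Q   [Q ::= v]
v+v+v+v+Q => v+v+v+v+v   [Q ::= v]

E=>E+Q=>E+Q+Q=>E+Q+Q+Q=>E+Q+Q+Q+Q=>Q+Q+Q+Q+Q=>v+Q+Q+Q+Q=>v+v+Q+Q+Q=>v+v+v+Q+Q=>v+v+v+v+Q=>v+v+v+v+v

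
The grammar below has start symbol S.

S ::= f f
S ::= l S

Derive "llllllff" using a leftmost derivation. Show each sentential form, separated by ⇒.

S⇒lS⇒llS⇒lllS⇒llllS⇒lllllS⇒llllllS⇒llllllff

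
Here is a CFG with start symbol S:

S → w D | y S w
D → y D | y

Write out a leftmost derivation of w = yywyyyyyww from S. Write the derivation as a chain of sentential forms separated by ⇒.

S ⇒ ySw   [S → y S w]
ySw ⇒ yySww   [S → y S w]
yySww ⇒ yywDww   [S → w D]
yywDww ⇒ yywyDww   [D → y D]
yywyDww ⇒ yywyyDww   [D → y D]
yywyyDww ⇒ yywyyyDww   [D → y D]
yywyyyDww ⇒ yywyyyyDww   [D → y D]
yywyyyyDww ⇒ yywyyyyyww   [D → y]

S ⇒ ySw ⇒ yySww ⇒ yywDww ⇒ yywyDww ⇒ yywyyDww ⇒ yywyyyDww ⇒ yywyyyyDww ⇒ yywyyyyyww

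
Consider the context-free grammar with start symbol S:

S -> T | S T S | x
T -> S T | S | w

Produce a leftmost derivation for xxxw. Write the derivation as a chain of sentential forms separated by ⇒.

S ⇒ T   [S -> T]
T ⇒ ST   [T -> S T]
ST ⇒ xT   [S -> x]
xT ⇒ xST   [T -> S T]
xST ⇒ xxT   [S -> x]
xxT ⇒ xxST   [T -> S T]
xxST ⇒ xxxT   [S -> x]
xxxT ⇒ xxxw   [T -> w]

S ⇒ T ⇒ ST ⇒ xT ⇒ xST ⇒ xxT ⇒ xxST ⇒ xxxT ⇒ xxxw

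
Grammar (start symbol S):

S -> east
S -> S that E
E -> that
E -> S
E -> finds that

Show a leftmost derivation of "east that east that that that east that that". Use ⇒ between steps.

S ⇒ S that E ⇒ S that E that E ⇒ east that E that E ⇒ east that S that E ⇒ east that S that E that E ⇒ east that S that E that E that E ⇒ east that east that E that E that E ⇒ east that east that that that E that E ⇒ east that east that that that S that E ⇒ east that east that that that east that E ⇒ east that east that that that east that that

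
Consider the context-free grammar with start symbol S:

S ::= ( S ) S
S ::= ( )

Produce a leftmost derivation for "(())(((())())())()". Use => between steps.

S => (S)S => (())S => (())(S)S => (())((S)S)S => (())(((S)S)S)S => (())(((())S)S)S => (())(((())())S)S => (())(((())())())S => (())(((())())())()

S => (S)S   [S ::= ( S ) S]
(S)S => (())S   [S ::= ( )]
(())S => (())(S)S   [S ::= ( S ) S]
(())(S)S => (())((S)S)S   [S ::= ( S ) S]
(())((S)S)S => (())(((S)S)S)S   [S ::= ( S ) S]
(())(((S)S)S)S => (())(((())S)S)S   [S ::= ( )]
(())(((())S)S)S => (())(((())())S)S   [S ::= ( )]
(())(((())())S)S => (())(((())())())S   [S ::= ( )]
(())(((())())())S => (())(((())())())()   [S ::= ( )]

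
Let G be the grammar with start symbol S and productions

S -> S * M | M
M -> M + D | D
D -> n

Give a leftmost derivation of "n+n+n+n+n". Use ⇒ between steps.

S ⇒ M   [S -> M]
M ⇒ M+D   [M -> M + D]
M+D ⇒ M+D+D   [M -> M + D]
M+D+D ⇒ M+D+D+D   [M -> M + D]
M+D+D+D ⇒ M+D+D+D+D   [M -> M + D]
M+D+D+D+D ⇒ D+D+D+D+D   [M -> D]
D+D+D+D+D ⇒ n+D+D+D+D   [D -> n]
n+D+D+D+D ⇒ n+n+D+D+D   [D -> n]
n+n+D+D+D ⇒ n+n+n+D+D   [D -> n]
n+n+n+D+D ⇒ n+n+n+n+D   [D -> n]
n+n+n+n+D ⇒ n+n+n+n+n   [D -> n]

S⇒M⇒M+D⇒M+D+D⇒M+D+D+D⇒M+D+D+D+D⇒D+D+D+D+D⇒n+D+D+D+D⇒n+n+D+D+D⇒n+n+n+D+D⇒n+n+n+n+D⇒n+n+n+n+n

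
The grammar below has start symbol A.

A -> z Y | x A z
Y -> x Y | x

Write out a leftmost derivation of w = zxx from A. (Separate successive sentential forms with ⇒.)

A⇒zY⇒zxY⇒zxx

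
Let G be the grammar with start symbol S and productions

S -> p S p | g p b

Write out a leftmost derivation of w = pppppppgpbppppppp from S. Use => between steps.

S => pSp => ppSpp => pppSppp => ppppSpppp => pppppSppppp => ppppppSpppppp => pppppppSppppppp => pppppppgpbppppppp

S => pSp   [S -> p S p]
pSp => ppSpp   [S -> p S p]
ppSpp => pppSppp   [S -> p S p]
pppSppp => ppppSpppp   [S -> p S p]
ppppSpppp => pppppSppppp   [S -> p S p]
pppppSppppp => ppppppSpppppp   [S -> p S p]
ppppppSpppppp => pppppppSppppppp   [S -> p S p]
pppppppSppppppp => pppppppgpbppppppp   [S -> g p b]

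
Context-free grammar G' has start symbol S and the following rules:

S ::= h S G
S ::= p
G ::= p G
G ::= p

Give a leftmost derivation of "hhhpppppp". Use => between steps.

S => hSG => hhSGG => hhhSGGG => hhhpGGG => hhhppGG => hhhpppGG => hhhppppGG => hhhpppppG => hhhpppppp

S => hSG   [S ::= h S G]
hSG => hhSGG   [S ::= h S G]
hhSGG => hhhSGGG   [S ::= h S G]
hhhSGGG => hhhpGGG   [S ::= p]
hhhpGGG => hhhppGG   [G ::= p]
hhhppGG => hhhpppGG   [G ::= p G]
hhhpppGG => hhhppppGG   [G ::= p G]
hhhppppGG => hhhpppppG   [G ::= p]
hhhpppppG => hhhpppppp   [G ::= p]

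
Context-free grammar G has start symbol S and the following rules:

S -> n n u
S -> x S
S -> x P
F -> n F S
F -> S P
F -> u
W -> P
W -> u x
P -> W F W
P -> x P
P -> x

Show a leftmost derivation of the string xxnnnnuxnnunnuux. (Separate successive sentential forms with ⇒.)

S⇒xP⇒xWFW⇒xPFW⇒xxFW⇒xxnFSW⇒xxnnFSSW⇒xxnnSPSSW⇒xxnnnnuPSSW⇒xxnnnnuxSSW⇒xxnnnnuxnnuSW⇒xxnnnnuxnnunnuW⇒xxnnnnuxnnunnuux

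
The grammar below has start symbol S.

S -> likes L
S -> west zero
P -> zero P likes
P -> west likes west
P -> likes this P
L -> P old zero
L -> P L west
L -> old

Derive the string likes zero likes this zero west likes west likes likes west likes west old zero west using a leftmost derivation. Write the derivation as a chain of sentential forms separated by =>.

S => likes L => likes P L west => likes zero P likes L west => likes zero likes this P likes L west => likes zero likes this zero P likes likes L west => likes zero likes this zero west likes west likes likes L west => likes zero likes this zero west likes west likes likes P old zero west => likes zero likes this zero west likes west likes likes west likes west old zero west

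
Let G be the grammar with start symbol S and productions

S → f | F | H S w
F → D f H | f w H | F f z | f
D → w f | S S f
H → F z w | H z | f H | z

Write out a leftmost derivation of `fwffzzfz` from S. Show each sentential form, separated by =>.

S => F => Ffz => fwHfz => fwfHfz => fwffHfz => fwffHzfz => fwffzzfz

S => F   [S → F]
F => Ffz   [F → F f z]
Ffz => fwHfz   [F → f w H]
fwHfz => fwfHfz   [H → f H]
fwfHfz => fwffHfz   [H → f H]
fwffHfz => fwffHzfz   [H → H z]
fwffHzfz => fwffzzfz   [H → z]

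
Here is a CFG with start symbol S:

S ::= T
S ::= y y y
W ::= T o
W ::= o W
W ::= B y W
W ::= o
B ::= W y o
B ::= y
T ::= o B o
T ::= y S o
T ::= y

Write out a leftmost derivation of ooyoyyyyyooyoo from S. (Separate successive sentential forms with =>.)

S => T   [S ::= T]
T => oBo   [T ::= o B o]
oBo => oWyoo   [B ::= W y o]
oWyoo => oByWyoo   [W ::= B y W]
oByWyoo => oWyoyWyoo   [B ::= W y o]
oWyoyWyoo => ooyoyWyoo   [W ::= o]
ooyoyWyoo => ooyoyToyoo   [W ::= T o]
ooyoyToyoo => ooyoyySooyoo   [T ::= y S o]
ooyoyySooyoo => ooyoyyyyyooyoo   [S ::= y y y]

S=>T=>oBo=>oWyoo=>oByWyoo=>oWyoyWyoo=>ooyoyWyoo=>ooyoyToyoo=>ooyoyySooyoo=>ooyoyyyyyooyoo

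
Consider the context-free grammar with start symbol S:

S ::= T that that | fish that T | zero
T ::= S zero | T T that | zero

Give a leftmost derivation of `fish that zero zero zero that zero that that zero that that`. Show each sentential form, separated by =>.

S => T that that => S zero that that => fish that T zero that that => fish that T T that zero that that => fish that zero T that zero that that => fish that zero T T that that zero that that => fish that zero T T that T that that zero that that => fish that zero zero T that T that that zero that that => fish that zero zero zero that T that that zero that that => fish that zero zero zero that zero that that zero that that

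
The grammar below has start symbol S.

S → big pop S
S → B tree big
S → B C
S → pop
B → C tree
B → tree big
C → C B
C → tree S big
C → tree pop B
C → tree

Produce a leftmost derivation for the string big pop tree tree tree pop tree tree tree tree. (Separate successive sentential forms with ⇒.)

S ⇒ big pop S ⇒ big pop B C ⇒ big pop C tree C ⇒ big pop tree tree C ⇒ big pop tree tree C B ⇒ big pop tree tree tree pop B B ⇒ big pop tree tree tree pop C tree B ⇒ big pop tree tree tree pop tree tree B ⇒ big pop tree tree tree pop tree tree C tree ⇒ big pop tree tree tree pop tree tree tree tree

S ⇒ big pop S   [S → big pop S]
big pop S ⇒ big pop B C   [S → B C]
big pop B C ⇒ big pop C tree C   [B → C tree]
big pop C tree C ⇒ big pop tree tree C   [C → tree]
big pop tree tree C ⇒ big pop tree tree C B   [C → C B]
big pop tree tree C B ⇒ big pop tree tree tree pop B B   [C → tree pop B]
big pop tree tree tree pop B B ⇒ big pop tree tree tree pop C tree B   [B → C tree]
big pop tree tree tree pop C tree B ⇒ big pop tree tree tree pop tree tree B   [C → tree]
big pop tree tree tree pop tree tree B ⇒ big pop tree tree tree pop tree tree C tree   [B → C tree]
big pop tree tree tree pop tree tree C tree ⇒ big pop tree tree tree pop tree tree tree tree   [C → tree]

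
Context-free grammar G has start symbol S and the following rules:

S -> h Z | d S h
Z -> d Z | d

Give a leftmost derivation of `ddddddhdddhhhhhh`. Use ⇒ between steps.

S⇒dSh⇒ddShh⇒dddShhh⇒ddddShhhh⇒dddddShhhhh⇒ddddddShhhhhh⇒ddddddhZhhhhhh⇒ddddddhdZhhhhhh⇒ddddddhddZhhhhhh⇒ddddddhdddhhhhhh

S ⇒ dSh   [S -> d S h]
dSh ⇒ ddShh   [S -> d S h]
ddShh ⇒ dddShhh   [S -> d S h]
dddShhh ⇒ ddddShhhh   [S -> d S h]
ddddShhhh ⇒ dddddShhhhh   [S -> d S h]
dddddShhhhh ⇒ ddddddShhhhhh   [S -> d S h]
ddddddShhhhhh ⇒ ddddddhZhhhhhh   [S -> h Z]
ddddddhZhhhhhh ⇒ ddddddhdZhhhhhh   [Z -> d Z]
ddddddhdZhhhhhh ⇒ ddddddhddZhhhhhh   [Z -> d Z]
ddddddhddZhhhhhh ⇒ ddddddhdddhhhhhh   [Z -> d]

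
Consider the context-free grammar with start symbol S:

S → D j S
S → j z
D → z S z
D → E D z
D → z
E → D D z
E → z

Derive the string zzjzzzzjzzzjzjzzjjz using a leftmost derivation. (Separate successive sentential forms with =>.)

S => DjS => EDzjS => DDzDzjS => zDzDzjS => zzSzzDzjS => zzjzzzDzjS => zzjzzzzSzzjS => zzjzzzzjzzzjS => zzjzzzzjzzzjDjS => zzjzzzzjzzzjzSzjS => zzjzzzzjzzzjzjzzjS => zzjzzzzjzzzjzjzzjjz

S => DjS   [S → D j S]
DjS => EDzjS   [D → E D z]
EDzjS => DDzDzjS   [E → D D z]
DDzDzjS => zDzDzjS   [D → z]
zDzDzjS => zzSzzDzjS   [D → z S z]
zzSzzDzjS => zzjzzzDzjS   [S → j z]
zzjzzzDzjS => zzjzzzzSzzjS   [D → z S z]
zzjzzzzSzzjS => zzjzzzzjzzzjS   [S → j z]
zzjzzzzjzzzjS => zzjzzzzjzzzjDjS   [S → D j S]
zzjzzzzjzzzjDjS => zzjzzzzjzzzjzSzjS   [D → z S z]
zzjzzzzjzzzjzSzjS => zzjzzzzjzzzjzjzzjS   [S → j z]
zzjzzzzjzzzjzjzzjS => zzjzzzzjzzzjzjzzjjz   [S → j z]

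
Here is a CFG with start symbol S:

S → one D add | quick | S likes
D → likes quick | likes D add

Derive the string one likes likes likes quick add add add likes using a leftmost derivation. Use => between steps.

S => S likes   [S → S likes]
S likes => one D add likes   [S → one D add]
one D add likes => one likes D add add likes   [D → likes D add]
one likes D add add likes => one likes likes D add add add likes   [D → likes D add]
one likes likes D add add add likes => one likes likes likes quick add add add likes   [D → likes quick]

S => S likes => one D add likes => one likes D add add likes => one likes likes D add add add likes => one likes likes likes quick add add add likes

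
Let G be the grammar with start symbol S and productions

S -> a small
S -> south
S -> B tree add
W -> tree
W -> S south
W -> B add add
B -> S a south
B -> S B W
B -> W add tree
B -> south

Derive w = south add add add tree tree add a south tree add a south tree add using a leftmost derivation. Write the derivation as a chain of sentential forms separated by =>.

S => B tree add => S a south tree add => B tree add a south tree add => S a south tree add a south tree add => B tree add a south tree add a south tree add => W add tree tree add a south tree add a south tree add => B add add add tree tree add a south tree add a south tree add => south add add add tree tree add a south tree add a south tree add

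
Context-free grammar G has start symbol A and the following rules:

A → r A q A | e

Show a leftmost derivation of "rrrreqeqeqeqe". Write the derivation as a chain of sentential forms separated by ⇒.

A ⇒ rAqA ⇒ rrAqAqA ⇒ rrrAqAqAqA ⇒ rrrrAqAqAqAqA ⇒ rrrreqAqAqAqA ⇒ rrrreqeqAqAqA ⇒ rrrreqeqeqAqA ⇒ rrrreqeqeqeqA ⇒ rrrreqeqeqeqe

A ⇒ rAqA   [A → r A q A]
rAqA ⇒ rrAqAqA   [A → r A q A]
rrAqAqA ⇒ rrrAqAqAqA   [A → r A q A]
rrrAqAqAqA ⇒ rrrrAqAqAqAqA   [A → r A q A]
rrrrAqAqAqAqA ⇒ rrrreqAqAqAqA   [A → e]
rrrreqAqAqAqA ⇒ rrrreqeqAqAqA   [A → e]
rrrreqeqAqAqA ⇒ rrrreqeqeqAqA   [A → e]
rrrreqeqeqAqA ⇒ rrrreqeqeqeqA   [A → e]
rrrreqeqeqeqA ⇒ rrrreqeqeqeqe   [A → e]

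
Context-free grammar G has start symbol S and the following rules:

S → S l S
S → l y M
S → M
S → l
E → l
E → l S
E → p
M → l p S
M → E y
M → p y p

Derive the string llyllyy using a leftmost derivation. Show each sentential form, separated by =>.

S=>M=>Ey=>lSy=>llyMy=>llyEyy=>llylSyy=>llyllyy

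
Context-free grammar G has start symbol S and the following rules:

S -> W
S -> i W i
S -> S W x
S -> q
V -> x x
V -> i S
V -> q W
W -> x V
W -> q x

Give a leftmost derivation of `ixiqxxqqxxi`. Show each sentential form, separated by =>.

S => iWi   [S -> i W i]
iWi => ixVi   [W -> x V]
ixVi => ixiSi   [V -> i S]
ixiSi => ixiSWxi   [S -> S W x]
ixiSWxi => ixiWWxi   [S -> W]
ixiWWxi => ixiqxWxi   [W -> q x]
ixiqxWxi => ixiqxxVxi   [W -> x V]
ixiqxxVxi => ixiqxxqWxi   [V -> q W]
ixiqxxqWxi => ixiqxxqqxxi   [W -> q x]

S=>iWi=>ixVi=>ixiSi=>ixiSWxi=>ixiWWxi=>ixiqxWxi=>ixiqxxVxi=>ixiqxxqWxi=>ixiqxxqqxxi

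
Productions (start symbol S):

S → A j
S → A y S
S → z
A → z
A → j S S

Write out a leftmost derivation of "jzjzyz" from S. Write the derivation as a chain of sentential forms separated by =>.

S => AyS => jSSyS => jAjSyS => jzjSyS => jzjzyS => jzjzyz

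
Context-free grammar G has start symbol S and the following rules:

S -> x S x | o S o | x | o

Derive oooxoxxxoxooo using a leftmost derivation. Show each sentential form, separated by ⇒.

S ⇒ oSo   [S -> o S o]
oSo ⇒ ooSoo   [S -> o S o]
ooSoo ⇒ oooSooo   [S -> o S o]
oooSooo ⇒ oooxSxooo   [S -> x S x]
oooxSxooo ⇒ oooxoSoxooo   [S -> o S o]
oooxoSoxooo ⇒ oooxoxSxoxooo   [S -> x S x]
oooxoxSxoxooo ⇒ oooxoxxxoxooo   [S -> x]

S⇒oSo⇒ooSoo⇒oooSooo⇒oooxSxooo⇒oooxoSoxooo⇒oooxoxSxoxooo⇒oooxoxxxoxooo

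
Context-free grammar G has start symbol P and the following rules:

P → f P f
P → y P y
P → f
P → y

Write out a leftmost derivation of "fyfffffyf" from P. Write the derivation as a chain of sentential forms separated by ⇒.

P ⇒ fPf   [P → f P f]
fPf ⇒ fyPyf   [P → y P y]
fyPyf ⇒ fyfPfyf   [P → f P f]
fyfPfyf ⇒ fyffPffyf   [P → f P f]
fyffPffyf ⇒ fyfffffyf   [P → f]

P ⇒ fPf ⇒ fyPyf ⇒ fyfPfyf ⇒ fyffPffyf ⇒ fyfffffyf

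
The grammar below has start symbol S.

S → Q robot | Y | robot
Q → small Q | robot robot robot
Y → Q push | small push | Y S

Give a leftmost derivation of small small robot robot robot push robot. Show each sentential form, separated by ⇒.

S ⇒ Y   [S → Y]
Y ⇒ Y S   [Y → Y S]
Y S ⇒ Q push S   [Y → Q push]
Q push S ⇒ small Q push S   [Q → small Q]
small Q push S ⇒ small small Q push S   [Q → small Q]
small small Q push S ⇒ small small robot robot robot push S   [Q → robot robot robot]
small small robot robot robot push S ⇒ small small robot robot robot push robot   [S → robot]

S ⇒ Y ⇒ Y S ⇒ Q push S ⇒ small Q push S ⇒ small small Q push S ⇒ small small robot robot robot push S ⇒ small small robot robot robot push robot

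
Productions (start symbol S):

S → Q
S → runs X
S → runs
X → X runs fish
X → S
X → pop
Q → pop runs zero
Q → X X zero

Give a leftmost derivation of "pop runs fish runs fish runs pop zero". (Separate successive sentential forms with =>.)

S => Q => X X zero => X runs fish X zero => X runs fish runs fish X zero => pop runs fish runs fish X zero => pop runs fish runs fish S zero => pop runs fish runs fish runs X zero => pop runs fish runs fish runs pop zero

S => Q   [S → Q]
Q => X X zero   [Q → X X zero]
X X zero => X runs fish X zero   [X → X runs fish]
X runs fish X zero => X runs fish runs fish X zero   [X → X runs fish]
X runs fish runs fish X zero => pop runs fish runs fish X zero   [X → pop]
pop runs fish runs fish X zero => pop runs fish runs fish S zero   [X → S]
pop runs fish runs fish S zero => pop runs fish runs fish runs X zero   [S → runs X]
pop runs fish runs fish runs X zero => pop runs fish runs fish runs pop zero   [X → pop]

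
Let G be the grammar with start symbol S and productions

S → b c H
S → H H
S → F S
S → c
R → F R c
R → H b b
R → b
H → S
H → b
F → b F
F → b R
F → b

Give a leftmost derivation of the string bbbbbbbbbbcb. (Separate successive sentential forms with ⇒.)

S ⇒ FS ⇒ bFS ⇒ bbRS ⇒ bbHbbS ⇒ bbSbbS ⇒ bbFSbbS ⇒ bbbFSbbS ⇒ bbbbFSbbS ⇒ bbbbbSbbS ⇒ bbbbbHHbbS ⇒ bbbbbbHbbS ⇒ bbbbbbbbbS ⇒ bbbbbbbbbbcH ⇒ bbbbbbbbbbcb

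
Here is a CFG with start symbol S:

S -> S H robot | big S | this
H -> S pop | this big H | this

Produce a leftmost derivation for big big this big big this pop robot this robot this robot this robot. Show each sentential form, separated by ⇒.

S ⇒ S H robot ⇒ S H robot H robot ⇒ big S H robot H robot ⇒ big big S H robot H robot ⇒ big big S H robot H robot H robot ⇒ big big S H robot H robot H robot H robot ⇒ big big this H robot H robot H robot H robot ⇒ big big this S pop robot H robot H robot H robot ⇒ big big this big S pop robot H robot H robot H robot ⇒ big big this big big S pop robot H robot H robot H robot ⇒ big big this big big this pop robot H robot H robot H robot ⇒ big big this big big this pop robot this robot H robot H robot ⇒ big big this big big this pop robot this robot this robot H robot ⇒ big big this big big this pop robot this robot this robot this robot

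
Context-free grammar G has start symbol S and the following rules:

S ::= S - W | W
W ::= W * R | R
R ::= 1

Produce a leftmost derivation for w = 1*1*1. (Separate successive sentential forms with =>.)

S => W => W*R => W*R*R => R*R*R => 1*R*R => 1*1*R => 1*1*1

S => W   [S ::= W]
W => W*R   [W ::= W * R]
W*R => W*R*R   [W ::= W * R]
W*R*R => R*R*R   [W ::= R]
R*R*R => 1*R*R   [R ::= 1]
1*R*R => 1*1*R   [R ::= 1]
1*1*R => 1*1*1   [R ::= 1]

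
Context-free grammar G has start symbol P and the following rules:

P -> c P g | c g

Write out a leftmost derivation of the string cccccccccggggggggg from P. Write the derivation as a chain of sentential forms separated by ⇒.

P ⇒ cPg ⇒ ccPgg ⇒ cccPggg ⇒ ccccPgggg ⇒ cccccPggggg ⇒ ccccccPgggggg ⇒ cccccccPggggggg ⇒ ccccccccPgggggggg ⇒ cccccccccggggggggg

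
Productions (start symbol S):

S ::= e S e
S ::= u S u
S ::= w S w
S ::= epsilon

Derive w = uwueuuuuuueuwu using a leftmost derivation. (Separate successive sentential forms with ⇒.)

S ⇒ uSu   [S ::= u S u]
uSu ⇒ uwSwu   [S ::= w S w]
uwSwu ⇒ uwuSuwu   [S ::= u S u]
uwuSuwu ⇒ uwueSeuwu   [S ::= e S e]
uwueSeuwu ⇒ uwueuSueuwu   [S ::= u S u]
uwueuSueuwu ⇒ uwueuuSuueuwu   [S ::= u S u]
uwueuuSuueuwu ⇒ uwueuuuSuuueuwu   [S ::= u S u]
uwueuuuSuuueuwu ⇒ uwueuuuuuueuwu   [S ::= epsilon]

S ⇒ uSu ⇒ uwSwu ⇒ uwuSuwu ⇒ uwueSeuwu ⇒ uwueuSueuwu ⇒ uwueuuSuueuwu ⇒ uwueuuuSuuueuwu ⇒ uwueuuuuuueuwu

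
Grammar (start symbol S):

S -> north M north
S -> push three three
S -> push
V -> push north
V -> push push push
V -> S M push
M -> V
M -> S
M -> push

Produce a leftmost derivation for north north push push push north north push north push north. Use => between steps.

S => north M north => north V north => north S M push north => north north M north M push north => north north V north M push north => north north S M push north M push north => north north push M push north M push north => north north push push push north M push north => north north push push push north S push north => north north push push push north north M north push north => north north push push push north north push north push north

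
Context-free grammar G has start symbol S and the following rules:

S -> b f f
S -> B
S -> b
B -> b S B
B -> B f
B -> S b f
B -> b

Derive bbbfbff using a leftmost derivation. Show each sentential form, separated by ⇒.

S ⇒ B   [S -> B]
B ⇒ bSB   [B -> b S B]
bSB ⇒ bBB   [S -> B]
bBB ⇒ bSbfB   [B -> S b f]
bSbfB ⇒ bBbfB   [S -> B]
bBbfB ⇒ bbbfB   [B -> b]
bbbfB ⇒ bbbfBf   [B -> B f]
bbbfBf ⇒ bbbfBff   [B -> B f]
bbbfBff ⇒ bbbfbff   [B -> b]

S⇒B⇒bSB⇒bBB⇒bSbfB⇒bBbfB⇒bbbfB⇒bbbfBf⇒bbbfBff⇒bbbfbff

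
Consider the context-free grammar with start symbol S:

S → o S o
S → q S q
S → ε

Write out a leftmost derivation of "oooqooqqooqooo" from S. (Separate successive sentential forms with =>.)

S => oSo => ooSoo => oooSooo => oooqSqooo => oooqoSoqooo => oooqooSooqooo => oooqooqSqooqooo => oooqooqqooqooo

S => oSo   [S → o S o]
oSo => ooSoo   [S → o S o]
ooSoo => oooSooo   [S → o S o]
oooSooo => oooqSqooo   [S → q S q]
oooqSqooo => oooqoSoqooo   [S → o S o]
oooqoSoqooo => oooqooSooqooo   [S → o S o]
oooqooSooqooo => oooqooqSqooqooo   [S → q S q]
oooqooqSqooqooo => oooqooqqooqooo   [S → ε]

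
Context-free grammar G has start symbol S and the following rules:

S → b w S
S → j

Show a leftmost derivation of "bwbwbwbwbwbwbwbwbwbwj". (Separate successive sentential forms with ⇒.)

S ⇒ bwS ⇒ bwbwS ⇒ bwbwbwS ⇒ bwbwbwbwS ⇒ bwbwbwbwbwS ⇒ bwbwbwbwbwbwS ⇒ bwbwbwbwbwbwbwS ⇒ bwbwbwbwbwbwbwbwS ⇒ bwbwbwbwbwbwbwbwbwS ⇒ bwbwbwbwbwbwbwbwbwbwS ⇒ bwbwbwbwbwbwbwbwbwbwj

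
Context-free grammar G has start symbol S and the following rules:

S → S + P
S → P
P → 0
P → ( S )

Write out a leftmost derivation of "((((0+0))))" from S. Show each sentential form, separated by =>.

S=>P=>(S)=>(P)=>((S))=>((P))=>(((S)))=>(((P)))=>((((S))))=>((((S+P))))=>((((P+P))))=>((((0+P))))=>((((0+0))))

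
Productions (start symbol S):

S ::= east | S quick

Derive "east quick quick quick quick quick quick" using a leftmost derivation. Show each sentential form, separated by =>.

S => S quick   [S ::= S quick]
S quick => S quick quick   [S ::= S quick]
S quick quick => S quick quick quick   [S ::= S quick]
S quick quick quick => S quick quick quick quick   [S ::= S quick]
S quick quick quick quick => S quick quick quick quick quick   [S ::= S quick]
S quick quick quick quick quick => S quick quick quick quick quick quick   [S ::= S quick]
S quick quick quick quick quick quick => east quick quick quick quick quick quick   [S ::= east]

S => S quick => S quick quick => S quick quick quick => S quick quick quick quick => S quick quick quick quick quick => S quick quick quick quick quick quick => east quick quick quick quick quick quick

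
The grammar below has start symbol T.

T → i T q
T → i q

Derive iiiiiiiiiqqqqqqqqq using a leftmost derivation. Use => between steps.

T => iTq   [T → i T q]
iTq => iiTqq   [T → i T q]
iiTqq => iiiTqqq   [T → i T q]
iiiTqqq => iiiiTqqqq   [T → i T q]
iiiiTqqqq => iiiiiTqqqqq   [T → i T q]
iiiiiTqqqqq => iiiiiiTqqqqqq   [T → i T q]
iiiiiiTqqqqqq => iiiiiiiTqqqqqqq   [T → i T q]
iiiiiiiTqqqqqqq => iiiiiiiiTqqqqqqqq   [T → i T q]
iiiiiiiiTqqqqqqqq => iiiiiiiiiqqqqqqqqq   [T → i q]

T => iTq => iiTqq => iiiTqqq => iiiiTqqqq => iiiiiTqqqqq => iiiiiiTqqqqqq => iiiiiiiTqqqqqqq => iiiiiiiiTqqqqqqqq => iiiiiiiiiqqqqqqqqq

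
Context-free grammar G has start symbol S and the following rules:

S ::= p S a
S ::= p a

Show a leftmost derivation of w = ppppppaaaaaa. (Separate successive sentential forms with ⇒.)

S ⇒ pSa ⇒ ppSaa ⇒ pppSaaa ⇒ ppppSaaaa ⇒ pppppSaaaaa ⇒ ppppppaaaaaa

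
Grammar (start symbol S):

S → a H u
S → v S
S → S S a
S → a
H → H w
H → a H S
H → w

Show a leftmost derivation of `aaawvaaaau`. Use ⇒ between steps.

S ⇒ aHu   [S → a H u]
aHu ⇒ aaHSu   [H → a H S]
aaHSu ⇒ aaaHSSu   [H → a H S]
aaaHSSu ⇒ aaawSSu   [H → w]
aaawSSu ⇒ aaawvSSu   [S → v S]
aaawvSSu ⇒ aaawvSSaSu   [S → S S a]
aaawvSSaSu ⇒ aaawvaSaSu   [S → a]
aaawvaSaSu ⇒ aaawvaaaSu   [S → a]
aaawvaaaSu ⇒ aaawvaaaau   [S → a]

S⇒aHu⇒aaHSu⇒aaaHSSu⇒aaawSSu⇒aaawvSSu⇒aaawvSSaSu⇒aaawvaSaSu⇒aaawvaaaSu⇒aaawvaaaau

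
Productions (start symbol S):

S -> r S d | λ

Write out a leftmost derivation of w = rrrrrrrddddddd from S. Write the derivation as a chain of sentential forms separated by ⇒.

S ⇒ rSd ⇒ rrSdd ⇒ rrrSddd ⇒ rrrrSdddd ⇒ rrrrrSddddd ⇒ rrrrrrSdddddd ⇒ rrrrrrrSddddddd ⇒ rrrrrrrddddddd

S ⇒ rSd   [S -> r S d]
rSd ⇒ rrSdd   [S -> r S d]
rrSdd ⇒ rrrSddd   [S -> r S d]
rrrSddd ⇒ rrrrSdddd   [S -> r S d]
rrrrSdddd ⇒ rrrrrSddddd   [S -> r S d]
rrrrrSddddd ⇒ rrrrrrSdddddd   [S -> r S d]
rrrrrrSdddddd ⇒ rrrrrrrSddddddd   [S -> r S d]
rrrrrrrSddddddd ⇒ rrrrrrrddddddd   [S -> λ]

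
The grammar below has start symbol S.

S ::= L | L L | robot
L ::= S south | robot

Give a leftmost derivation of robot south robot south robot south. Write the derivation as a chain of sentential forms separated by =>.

S => L => S south => L L south => S south L south => L L south L south => S south L south L south => L south L south L south => robot south L south L south => robot south robot south L south => robot south robot south robot south

S => L   [S ::= L]
L => S south   [L ::= S south]
S south => L L south   [S ::= L L]
L L south => S south L south   [L ::= S south]
S south L south => L L south L south   [S ::= L L]
L L south L south => S south L south L south   [L ::= S south]
S south L south L south => L south L south L south   [S ::= L]
L south L south L south => robot south L south L south   [L ::= robot]
robot south L south L south => robot south robot south L south   [L ::= robot]
robot south robot south L south => robot south robot south robot south   [L ::= robot]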